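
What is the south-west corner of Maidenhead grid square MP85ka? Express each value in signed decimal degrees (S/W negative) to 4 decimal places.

65.0000, 76.8333

Field M=12, P=15: +12·20° lon, +15·10° lat → SW at lon 60°, lat 60°.
Square 8, 5: +8·2° lon, +5·1° lat → SW at lon 76°, lat 65°.
Subsquare k=10, a=0: +10·0.0833333° lon, +0·0.0416667° lat → SW at lon 76.8333°, lat 65°.
latitude 65.0000, longitude 76.8333.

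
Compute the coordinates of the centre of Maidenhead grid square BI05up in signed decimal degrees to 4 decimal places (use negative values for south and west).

-4.3542, -158.2917

Field B=1, I=8: +1·20° lon, +8·10° lat → SW at lon -160°, lat -10°.
Square 0, 5: +0·2° lon, +5·1° lat → SW at lon -160°, lat -5°.
Subsquare u=20, p=15: +20·0.0833333° lon, +15·0.0416667° lat → SW at lon -158.333°, lat -4.375°.
Cell spans 0.0833333° lon × 0.0416667° lat. Centre is SW corner plus half of each.
latitude -4.3542, longitude -158.2917.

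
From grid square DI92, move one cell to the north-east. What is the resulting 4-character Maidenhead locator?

EI03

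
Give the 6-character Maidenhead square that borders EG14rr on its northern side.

EG14rs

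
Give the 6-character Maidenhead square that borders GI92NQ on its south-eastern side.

Longitude subsquare n = 13; +1 → 14 = o.
Latitude subsquare q = 16; −1 → 15 = p.

GI92op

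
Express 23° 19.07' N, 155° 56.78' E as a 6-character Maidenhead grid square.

QL73xh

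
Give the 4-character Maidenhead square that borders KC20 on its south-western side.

KB19

Longitude square 2; −1 → 1.
Latitude square 0; −1 → -1, wraps to 9, carry into field.
Latitude field C = 2; −1 → 1 = B.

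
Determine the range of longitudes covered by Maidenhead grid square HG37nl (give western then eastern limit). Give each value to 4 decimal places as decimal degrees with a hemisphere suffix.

32.9167° W, 32.8333° W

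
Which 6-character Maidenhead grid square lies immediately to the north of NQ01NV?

Latitude subsquare v = 21; +1 → 22 = w.
The longitude characters are unchanged.

NQ01nw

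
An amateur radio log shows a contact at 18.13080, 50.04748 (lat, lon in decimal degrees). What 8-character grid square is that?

Offset from 180°W / 90°S: lon 230.04748°, lat 108.13080°.
Field: 230.04748/20 → 11 → L, 108.13080/10 → 10 → K; chars LK.
Square: 10.04748/2 → 5, 8.13080/1 → 8; chars 58.
Subsquare: 0.04748/0.0833333 → 0 → a, 0.13080/0.0416667 → 3 → d; chars ad.
Extended square: 0.04748/0.00833333 → 5, 0.00580/0.00416667 → 1; chars 51.

LK58ad51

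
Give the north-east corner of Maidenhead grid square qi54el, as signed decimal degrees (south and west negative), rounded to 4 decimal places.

Field Q=16, I=8: +16·20° lon, +8·10° lat → SW at lon 140°, lat -10°.
Square 5, 4: +5·2° lon, +4·1° lat → SW at lon 150°, lat -6°.
Subsquare e=4, l=11: +4·0.0833333° lon, +11·0.0416667° lat → SW at lon 150.333°, lat -5.54167°.
Cell spans 0.0833333° lon × 0.0416667° lat. NE corner is SW corner plus one full cell.
latitude -5.5000, longitude 150.4167.

-5.5000, 150.4167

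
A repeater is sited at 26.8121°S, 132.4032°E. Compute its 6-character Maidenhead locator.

PG63ee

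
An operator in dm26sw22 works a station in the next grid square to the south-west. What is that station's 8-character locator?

DM26sw11

Longitude extended square 2; −1 → 1.
Latitude extended square 2; −1 → 1.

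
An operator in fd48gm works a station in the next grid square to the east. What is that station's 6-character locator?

FD48hm

Longitude subsquare g = 6; +1 → 7 = h.
The latitude characters are unchanged.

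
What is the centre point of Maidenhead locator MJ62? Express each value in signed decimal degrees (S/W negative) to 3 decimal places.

Field M=12, J=9: +12·20° lon, +9·10° lat → SW at lon 60°, lat 0°.
Square 6, 2: +6·2° lon, +2·1° lat → SW at lon 72°, lat 2°.
Cell spans 2° lon × 1° lat. Centre is SW corner plus half of each.
latitude 2.500, longitude 73.000.

2.500, 73.000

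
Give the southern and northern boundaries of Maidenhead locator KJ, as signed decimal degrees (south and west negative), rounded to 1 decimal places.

Field K=10, J=9: +10·20° lon, +9·10° lat → SW at lon 20°, lat 0°.
Cell spans 20° lon × 10° lat.
south 0.0, north 10.0.

0.0, 10.0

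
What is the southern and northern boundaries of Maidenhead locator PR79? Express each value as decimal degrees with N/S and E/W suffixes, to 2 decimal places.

Field P=15, R=17: +15·20° lon, +17·10° lat → SW at lon 120°, lat 80°.
Square 7, 9: +7·2° lon, +9·1° lat → SW at lon 134°, lat 89°.
Cell spans 2° lon × 1° lat.
south 89.00° N, north 90.00° N.

89.00° N, 90.00° N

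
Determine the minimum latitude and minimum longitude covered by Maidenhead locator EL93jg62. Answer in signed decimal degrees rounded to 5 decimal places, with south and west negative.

Field E=4, L=11: +4·20° lon, +11·10° lat → SW at lon -100°, lat 20°.
Square 9, 3: +9·2° lon, +3·1° lat → SW at lon -82°, lat 23°.
Subsquare j=9, g=6: +9·0.0833333° lon, +6·0.0416667° lat → SW at lon -81.25°, lat 23.25°.
Extended square 6, 2: +6·0.00833333° lon, +2·0.00416667° lat → SW at lon -81.2°, lat 23.2583°.
latitude 23.25833, longitude -81.20000.

23.25833, -81.20000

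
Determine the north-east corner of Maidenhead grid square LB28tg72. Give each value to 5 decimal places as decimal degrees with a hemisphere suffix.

71.73750° S, 45.65000° E

Field L=11, B=1: +11·20° lon, +1·10° lat → SW at lon 40°, lat -80°.
Square 2, 8: +2·2° lon, +8·1° lat → SW at lon 44°, lat -72°.
Subsquare t=19, g=6: +19·0.0833333° lon, +6·0.0416667° lat → SW at lon 45.5833°, lat -71.75°.
Extended square 7, 2: +7·0.00833333° lon, +2·0.00416667° lat → SW at lon 45.6417°, lat -71.7417°.
Cell spans 0.00833333° lon × 0.00416667° lat. NE corner is SW corner plus one full cell.
latitude 71.73750° S, longitude 45.65000° E.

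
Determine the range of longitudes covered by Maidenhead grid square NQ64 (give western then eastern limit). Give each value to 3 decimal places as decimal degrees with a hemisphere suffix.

Field N=13, Q=16: +13·20° lon, +16·10° lat → SW at lon 80°, lat 70°.
Square 6, 4: +6·2° lon, +4·1° lat → SW at lon 92°, lat 74°.
Cell spans 2° lon × 1° lat.
west 92.000° E, east 94.000° E.

92.000° E, 94.000° E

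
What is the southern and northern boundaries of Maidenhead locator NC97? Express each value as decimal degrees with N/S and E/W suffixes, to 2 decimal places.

Field N=13, C=2: +13·20° lon, +2·10° lat → SW at lon 80°, lat -70°.
Square 9, 7: +9·2° lon, +7·1° lat → SW at lon 98°, lat -63°.
Cell spans 2° lon × 1° lat.
south 63.00° S, north 62.00° S.

63.00° S, 62.00° S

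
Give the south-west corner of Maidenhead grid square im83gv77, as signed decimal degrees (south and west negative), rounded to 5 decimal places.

Field I=8, M=12: +8·20° lon, +12·10° lat → SW at lon -20°, lat 30°.
Square 8, 3: +8·2° lon, +3·1° lat → SW at lon -4°, lat 33°.
Subsquare g=6, v=21: +6·0.0833333° lon, +21·0.0416667° lat → SW at lon -3.5°, lat 33.875°.
Extended square 7, 7: +7·0.00833333° lon, +7·0.00416667° lat → SW at lon -3.44167°, lat 33.9042°.
latitude 33.90417, longitude -3.44167.

33.90417, -3.44167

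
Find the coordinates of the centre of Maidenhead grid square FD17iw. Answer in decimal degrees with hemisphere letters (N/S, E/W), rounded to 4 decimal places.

52.0625° S, 77.2917° W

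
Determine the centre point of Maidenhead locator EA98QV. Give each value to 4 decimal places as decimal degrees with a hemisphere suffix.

Field E=4, A=0: +4·20° lon, +0·10° lat → SW at lon -100°, lat -90°.
Square 9, 8: +9·2° lon, +8·1° lat → SW at lon -82°, lat -82°.
Subsquare q=16, v=21: +16·0.0833333° lon, +21·0.0416667° lat → SW at lon -80.6667°, lat -81.125°.
Cell spans 0.0833333° lon × 0.0416667° lat. Centre is SW corner plus half of each.
latitude 81.1042° S, longitude 80.6250° W.

81.1042° S, 80.6250° W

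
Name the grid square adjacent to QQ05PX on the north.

QQ06pa

Latitude subsquare x = 23; +1 → 24, wraps to 0 = a, carry into square.
Latitude square 5; +1 → 6.
The longitude characters are unchanged.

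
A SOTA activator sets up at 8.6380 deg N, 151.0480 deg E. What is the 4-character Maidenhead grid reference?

QJ58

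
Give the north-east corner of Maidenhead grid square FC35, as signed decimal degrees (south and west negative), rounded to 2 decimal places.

-64.00, -72.00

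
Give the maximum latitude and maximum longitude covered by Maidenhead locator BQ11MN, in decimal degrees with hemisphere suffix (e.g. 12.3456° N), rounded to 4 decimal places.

Field B=1, Q=16: +1·20° lon, +16·10° lat → SW at lon -160°, lat 70°.
Square 1, 1: +1·2° lon, +1·1° lat → SW at lon -158°, lat 71°.
Subsquare m=12, n=13: +12·0.0833333° lon, +13·0.0416667° lat → SW at lon -157°, lat 71.5417°.
Cell spans 0.0833333° lon × 0.0416667° lat. NE corner is SW corner plus one full cell.
latitude 71.5833° N, longitude 156.9167° W.

71.5833° N, 156.9167° W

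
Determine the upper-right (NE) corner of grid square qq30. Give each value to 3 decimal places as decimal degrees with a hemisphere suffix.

71.000° N, 148.000° E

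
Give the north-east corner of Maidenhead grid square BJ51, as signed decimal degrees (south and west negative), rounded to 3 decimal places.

2.000, -148.000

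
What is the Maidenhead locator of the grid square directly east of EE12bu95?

EE12cu05

Longitude extended square 9; +1 → 10, wraps to 0, carry into subsquare.
Longitude subsquare b = 1; +1 → 2 = c.
The latitude characters are unchanged.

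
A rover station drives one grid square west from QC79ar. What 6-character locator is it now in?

Longitude subsquare a = 0; −1 → -1, wraps to 23 = x, carry into square.
Longitude square 7; −1 → 6.
The latitude characters are unchanged.

QC69xr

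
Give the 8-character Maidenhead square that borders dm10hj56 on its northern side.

DM10hj57

Latitude extended square 6; +1 → 7.
The longitude characters are unchanged.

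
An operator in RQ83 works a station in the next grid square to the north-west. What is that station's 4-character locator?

Longitude square 8; −1 → 7.
Latitude square 3; +1 → 4.

RQ74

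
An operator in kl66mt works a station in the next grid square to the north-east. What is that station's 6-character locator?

Longitude subsquare m = 12; +1 → 13 = n.
Latitude subsquare t = 19; +1 → 20 = u.

KL66nu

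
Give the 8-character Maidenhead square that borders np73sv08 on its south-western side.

NP73rv97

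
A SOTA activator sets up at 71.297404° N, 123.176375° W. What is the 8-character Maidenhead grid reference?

Offset from 180°W / 90°S: lon 56.82363°, lat 161.29740°.
Field: 56.82363/20 → 2 → C, 161.29740/10 → 16 → Q; chars CQ.
Square: 16.82363/2 → 8, 1.29740/1 → 1; chars 81.
Subsquare: 0.82363/0.0833333 → 9 → j, 0.29740/0.0416667 → 7 → h; chars jh.
Extended square: 0.07363/0.00833333 → 8, 0.00574/0.00416667 → 1; chars 81.

CQ81jh81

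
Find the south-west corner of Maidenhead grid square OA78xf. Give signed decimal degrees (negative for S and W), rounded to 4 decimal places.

Field O=14, A=0: +14·20° lon, +0·10° lat → SW at lon 100°, lat -90°.
Square 7, 8: +7·2° lon, +8·1° lat → SW at lon 114°, lat -82°.
Subsquare x=23, f=5: +23·0.0833333° lon, +5·0.0416667° lat → SW at lon 115.917°, lat -81.7917°.
latitude -81.7917, longitude 115.9167.

-81.7917, 115.9167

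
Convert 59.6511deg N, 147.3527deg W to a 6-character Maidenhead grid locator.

BO69hp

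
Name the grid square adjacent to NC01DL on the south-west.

Longitude subsquare d = 3; −1 → 2 = c.
Latitude subsquare l = 11; −1 → 10 = k.

NC01ck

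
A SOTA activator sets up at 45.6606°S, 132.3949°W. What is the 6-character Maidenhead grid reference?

CE34ti

Add 180° to longitude and 90° to latitude: 47.6051, 44.3394.
Field: lon ⌊47.6051/20⌋ = 2 → C; lat ⌊44.3394/10⌋ = 4 → E.
Square: lon ⌊7.6051/2⌋ = 3; lat ⌊4.3394/1⌋ = 4.
Subsquare: lon ⌊1.6051/0.0833333⌋ = 19 → t; lat ⌊0.3394/0.0416667⌋ = 8 → i.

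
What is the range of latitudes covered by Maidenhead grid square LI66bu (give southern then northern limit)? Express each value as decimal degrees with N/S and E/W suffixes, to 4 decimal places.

3.1667° S, 3.1250° S

Field L=11, I=8: +11·20° lon, +8·10° lat → SW at lon 40°, lat -10°.
Square 6, 6: +6·2° lon, +6·1° lat → SW at lon 52°, lat -4°.
Subsquare b=1, u=20: +1·0.0833333° lon, +20·0.0416667° lat → SW at lon 52.0833°, lat -3.16667°.
Cell spans 0.0833333° lon × 0.0416667° lat.
south 3.1667° S, north 3.1250° S.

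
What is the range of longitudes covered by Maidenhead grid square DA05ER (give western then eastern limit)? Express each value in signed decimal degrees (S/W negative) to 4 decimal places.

-119.6667, -119.5833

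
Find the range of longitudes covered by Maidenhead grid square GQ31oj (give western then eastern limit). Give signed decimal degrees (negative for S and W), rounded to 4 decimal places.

Field G=6, Q=16: +6·20° lon, +16·10° lat → SW at lon -60°, lat 70°.
Square 3, 1: +3·2° lon, +1·1° lat → SW at lon -54°, lat 71°.
Subsquare o=14, j=9: +14·0.0833333° lon, +9·0.0416667° lat → SW at lon -52.8333°, lat 71.375°.
Cell spans 0.0833333° lon × 0.0416667° lat.
west -52.8333, east -52.7500.

-52.8333, -52.7500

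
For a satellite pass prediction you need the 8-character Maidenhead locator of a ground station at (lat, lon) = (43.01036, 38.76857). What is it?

KN93ja22

Add 180° to longitude and 90° to latitude: 218.76857, 133.01036.
Field: lon ⌊218.76857/20⌋ = 10 → K; lat ⌊133.01036/10⌋ = 13 → N.
Square: lon ⌊18.76857/2⌋ = 9; lat ⌊3.01036/1⌋ = 3.
Subsquare: lon ⌊0.76857/0.0833333⌋ = 9 → j; lat ⌊0.01036/0.0416667⌋ = 0 → a.
Extended square: lon ⌊0.01857/0.00833333⌋ = 2; lat ⌊0.01036/0.00416667⌋ = 2.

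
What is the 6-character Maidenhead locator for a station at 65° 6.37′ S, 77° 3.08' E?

MC84mv

Offset from 180°W / 90°S: lon 257.0513°, lat 24.8938°.
Field (20°×10°, letters A–R): 257.0513/20 → 12 → M, 24.8938/10 → 2 → C; chars MC.
Square (2°×1°, digits 0–9): 17.0513/2 → 8, 4.8938/1 → 4; chars 84.
Subsquare (5′×2.5′, letters a–x): 1.0513/0.0833333 → 12 → m, 0.8938/0.0416667 → 21 → v; chars mv.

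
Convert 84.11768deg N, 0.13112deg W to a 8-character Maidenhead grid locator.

Shift to the Maidenhead origin (180°W, 90°S): lon 179.86888, lat 174.11768.
Field: 179.86888/20 → 8 → I, 174.11768/10 → 17 → R; chars IR.
Square: 19.86888/2 → 9, 4.11768/1 → 4; chars 94.
Subsquare: 1.86888/0.0833333 → 22 → w, 0.11768/0.0416667 → 2 → c; chars wc.
Extended square: 0.03555/0.00833333 → 4, 0.03435/0.00416667 → 8; chars 48.

IR94wc48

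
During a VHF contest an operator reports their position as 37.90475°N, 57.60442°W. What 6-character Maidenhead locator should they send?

GM17ev

Shift to the Maidenhead origin (180°W, 90°S): lon 122.3956, lat 127.9048.
Field: lon ⌊122.3956/20⌋ = 6 → G; lat ⌊127.9048/10⌋ = 12 → M.
Square: lon ⌊2.3956/2⌋ = 1; lat ⌊7.9048/1⌋ = 7.
Subsquare: lon ⌊0.3956/0.0833333⌋ = 4 → e; lat ⌊0.9048/0.0416667⌋ = 21 → v.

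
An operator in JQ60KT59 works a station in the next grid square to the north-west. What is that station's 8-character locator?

Longitude extended square 5; −1 → 4.
Latitude extended square 9; +1 → 10, wraps to 0, carry into subsquare.
Latitude subsquare t = 19; +1 → 20 = u.

JQ60ku40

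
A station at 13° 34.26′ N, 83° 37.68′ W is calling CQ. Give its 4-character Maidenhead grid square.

EK83

Add 180° to longitude and 90° to latitude: 96.37, 103.57.
Field: 96.37/20 → 4 → E, 103.57/10 → 10 → K; chars EK.
Square: 16.37/2 → 8, 3.57/1 → 3; chars 83.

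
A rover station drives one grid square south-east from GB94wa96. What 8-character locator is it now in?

GB94xa05

Longitude extended square 9; +1 → 10, wraps to 0, carry into subsquare.
Longitude subsquare w = 22; +1 → 23 = x.
Latitude extended square 6; −1 → 5.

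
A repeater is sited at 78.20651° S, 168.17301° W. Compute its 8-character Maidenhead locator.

Add 180° to longitude and 90° to latitude: 11.82699, 11.79349.
Field (20°×10°, letters A–R): 11.82699/20 → 0 → A, 11.79349/10 → 1 → B; chars AB.
Square (2°×1°, digits 0–9): 11.82699/2 → 5, 1.79349/1 → 1; chars 51.
Subsquare (5′×2.5′, letters a–x): 1.82699/0.0833333 → 21 → v, 0.79349/0.0416667 → 19 → t; chars vt.
Extended square (30″×15″, digits 0–9): 0.07699/0.00833333 → 9, 0.00182/0.00416667 → 0; chars 90.

AB51vt90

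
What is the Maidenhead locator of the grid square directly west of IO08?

Longitude square 0; −1 → -1, wraps to 9, carry into field.
Longitude field I = 8; −1 → 7 = H.
The latitude characters are unchanged.

HO98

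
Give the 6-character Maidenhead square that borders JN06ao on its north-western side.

Longitude subsquare a = 0; −1 → -1, wraps to 23 = x, carry into square.
Longitude square 0; −1 → -1, wraps to 9, carry into field.
Longitude field J = 9; −1 → 8 = I.
Latitude subsquare o = 14; +1 → 15 = p.

IN96xp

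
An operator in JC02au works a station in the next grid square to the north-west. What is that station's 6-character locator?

IC92xv

Longitude subsquare a = 0; −1 → -1, wraps to 23 = x, carry into square.
Longitude square 0; −1 → -1, wraps to 9, carry into field.
Longitude field J = 9; −1 → 8 = I.
Latitude subsquare u = 20; +1 → 21 = v.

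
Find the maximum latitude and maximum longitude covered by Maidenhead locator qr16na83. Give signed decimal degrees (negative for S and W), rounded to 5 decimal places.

86.01667, 143.15833

Field Q=16, R=17: +16·20° lon, +17·10° lat → SW at lon 140°, lat 80°.
Square 1, 6: +1·2° lon, +6·1° lat → SW at lon 142°, lat 86°.
Subsquare n=13, a=0: +13·0.0833333° lon, +0·0.0416667° lat → SW at lon 143.083°, lat 86°.
Extended square 8, 3: +8·0.00833333° lon, +3·0.00416667° lat → SW at lon 143.15°, lat 86.0125°.
Cell spans 0.00833333° lon × 0.00416667° lat. NE corner is SW corner plus one full cell.
latitude 86.01667, longitude 143.15833.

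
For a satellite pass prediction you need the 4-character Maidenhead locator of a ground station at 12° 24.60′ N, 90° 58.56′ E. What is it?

NK52

Add 180° to longitude and 90° to latitude: 270.98, 102.41.
Field (20°×10°, letters A–R): 270.98/20 → 13 → N, 102.41/10 → 10 → K; chars NK.
Square (2°×1°, digits 0–9): 10.98/2 → 5, 2.41/1 → 2; chars 52.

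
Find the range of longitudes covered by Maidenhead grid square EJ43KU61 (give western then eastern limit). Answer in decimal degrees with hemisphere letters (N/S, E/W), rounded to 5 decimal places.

Field E=4, J=9: +4·20° lon, +9·10° lat → SW at lon -100°, lat 0°.
Square 4, 3: +4·2° lon, +3·1° lat → SW at lon -92°, lat 3°.
Subsquare k=10, u=20: +10·0.0833333° lon, +20·0.0416667° lat → SW at lon -91.1667°, lat 3.83333°.
Extended square 6, 1: +6·0.00833333° lon, +1·0.00416667° lat → SW at lon -91.1167°, lat 3.8375°.
Cell spans 0.00833333° lon × 0.00416667° lat.
west 91.11667° W, east 91.10833° W.

91.11667° W, 91.10833° W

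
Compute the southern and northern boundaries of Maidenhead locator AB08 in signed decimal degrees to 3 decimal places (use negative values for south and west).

-72.000, -71.000

Field A=0, B=1: +0·20° lon, +1·10° lat → SW at lon -180°, lat -80°.
Square 0, 8: +0·2° lon, +8·1° lat → SW at lon -180°, lat -72°.
Cell spans 2° lon × 1° lat.
south -72.000, north -71.000.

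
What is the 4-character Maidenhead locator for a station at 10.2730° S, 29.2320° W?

Add 180° to longitude and 90° to latitude: 150.77, 79.73.
Field: lon ⌊150.77/20⌋ = 7 → H; lat ⌊79.73/10⌋ = 7 → H.
Square: lon ⌊10.77/2⌋ = 5; lat ⌊9.73/1⌋ = 9.

HH59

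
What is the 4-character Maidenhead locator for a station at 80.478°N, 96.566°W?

Shift to the Maidenhead origin (180°W, 90°S): lon 83.43, lat 170.48.
Field: lon ⌊83.43/20⌋ = 4 → E; lat ⌊170.48/10⌋ = 17 → R.
Square: lon ⌊3.43/2⌋ = 1; lat ⌊0.48/1⌋ = 0.

ER10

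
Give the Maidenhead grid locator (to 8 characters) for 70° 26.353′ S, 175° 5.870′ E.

Shift to the Maidenhead origin (180°W, 90°S): lon 355.09783, lat 19.56078.
Field: 355.09783/20 → 17 → R, 19.56078/10 → 1 → B; chars RB.
Square: 15.09783/2 → 7, 9.56078/1 → 9; chars 79.
Subsquare: 1.09783/0.0833333 → 13 → n, 0.56078/0.0416667 → 13 → n; chars nn.
Extended square: 0.01450/0.00833333 → 1, 0.01912/0.00416667 → 4; chars 14.

RB79nn14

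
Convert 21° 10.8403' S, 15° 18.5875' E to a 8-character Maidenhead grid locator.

JG78pt76

Offset from 180°W / 90°S: lon 195.30979°, lat 68.81933°.
Field (20°×10°, letters A–R): 195.30979/20 → 9 → J, 68.81933/10 → 6 → G; chars JG.
Square (2°×1°, digits 0–9): 15.30979/2 → 7, 8.81933/1 → 8; chars 78.
Subsquare (5′×2.5′, letters a–x): 1.30979/0.0833333 → 15 → p, 0.81933/0.0416667 → 19 → t; chars pt.
Extended square (30″×15″, digits 0–9): 0.05979/0.00833333 → 7, 0.02766/0.00416667 → 6; chars 76.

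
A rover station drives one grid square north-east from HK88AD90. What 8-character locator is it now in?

HK88bd01

Longitude extended square 9; +1 → 10, wraps to 0, carry into subsquare.
Longitude subsquare a = 0; +1 → 1 = b.
Latitude extended square 0; +1 → 1.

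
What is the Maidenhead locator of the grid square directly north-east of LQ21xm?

Longitude subsquare x = 23; +1 → 24, wraps to 0 = a, carry into square.
Longitude square 2; +1 → 3.
Latitude subsquare m = 12; +1 → 13 = n.

LQ31an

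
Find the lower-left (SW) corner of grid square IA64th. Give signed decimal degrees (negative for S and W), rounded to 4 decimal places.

-85.7083, -6.4167

Field I=8, A=0: +8·20° lon, +0·10° lat → SW at lon -20°, lat -90°.
Square 6, 4: +6·2° lon, +4·1° lat → SW at lon -8°, lat -86°.
Subsquare t=19, h=7: +19·0.0833333° lon, +7·0.0416667° lat → SW at lon -6.41667°, lat -85.7083°.
latitude -85.7083, longitude -6.4167.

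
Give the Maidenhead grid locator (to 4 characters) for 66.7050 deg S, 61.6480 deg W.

Offset from 180°W / 90°S: lon 118.35°, lat 23.30°.
Field (20°×10°, letters A–R): 118.35/20 → 5 → F, 23.30/10 → 2 → C; chars FC.
Square (2°×1°, digits 0–9): 18.35/2 → 9, 3.30/1 → 3; chars 93.

FC93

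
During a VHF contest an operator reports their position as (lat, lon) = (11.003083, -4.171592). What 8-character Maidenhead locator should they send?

IK71va90

Offset from 180°W / 90°S: lon 175.82841°, lat 101.00308°.
Field: lon ⌊175.82841/20⌋ = 8 → I; lat ⌊101.00308/10⌋ = 10 → K.
Square: lon ⌊15.82841/2⌋ = 7; lat ⌊1.00308/1⌋ = 1.
Subsquare: lon ⌊1.82841/0.0833333⌋ = 21 → v; lat ⌊0.00308/0.0416667⌋ = 0 → a.
Extended square: lon ⌊0.07841/0.00833333⌋ = 9; lat ⌊0.00308/0.00416667⌋ = 0.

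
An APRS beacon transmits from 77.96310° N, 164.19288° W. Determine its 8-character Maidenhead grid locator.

AQ77vx61

Offset from 180°W / 90°S: lon 15.80712°, lat 167.96310°.
Field (20°×10°, letters A–R): lon ⌊15.80712/20⌋ = 0 → A; lat ⌊167.96310/10⌋ = 16 → Q.
Square (2°×1°, digits 0–9): lon ⌊15.80712/2⌋ = 7; lat ⌊7.96310/1⌋ = 7.
Subsquare (5′×2.5′, letters a–x): lon ⌊1.80712/0.0833333⌋ = 21 → v; lat ⌊0.96310/0.0416667⌋ = 23 → x.
Extended square (30″×15″, digits 0–9): lon ⌊0.05712/0.00833333⌋ = 6; lat ⌊0.00477/0.00416667⌋ = 1.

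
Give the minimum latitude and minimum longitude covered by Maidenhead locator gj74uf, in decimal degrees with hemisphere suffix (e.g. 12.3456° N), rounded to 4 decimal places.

Field G=6, J=9: +6·20° lon, +9·10° lat → SW at lon -60°, lat 0°.
Square 7, 4: +7·2° lon, +4·1° lat → SW at lon -46°, lat 4°.
Subsquare u=20, f=5: +20·0.0833333° lon, +5·0.0416667° lat → SW at lon -44.3333°, lat 4.20833°.
latitude 4.2083° N, longitude 44.3333° W.

4.2083° N, 44.3333° W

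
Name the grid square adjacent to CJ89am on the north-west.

CJ79xn

Longitude subsquare a = 0; −1 → -1, wraps to 23 = x, carry into square.
Longitude square 8; −1 → 7.
Latitude subsquare m = 12; +1 → 13 = n.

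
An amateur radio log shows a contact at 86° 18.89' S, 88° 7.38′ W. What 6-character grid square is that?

EA53wq

Add 180° to longitude and 90° to latitude: 91.8770, 3.6852.
Field: lon ⌊91.8770/20⌋ = 4 → E; lat ⌊3.6852/10⌋ = 0 → A.
Square: lon ⌊11.8770/2⌋ = 5; lat ⌊3.6852/1⌋ = 3.
Subsquare: lon ⌊1.8770/0.0833333⌋ = 22 → w; lat ⌊0.6852/0.0416667⌋ = 16 → q.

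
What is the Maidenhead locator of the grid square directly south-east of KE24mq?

Longitude subsquare m = 12; +1 → 13 = n.
Latitude subsquare q = 16; −1 → 15 = p.

KE24np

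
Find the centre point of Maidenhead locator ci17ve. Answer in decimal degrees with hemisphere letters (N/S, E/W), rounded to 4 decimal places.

Field C=2, I=8: +2·20° lon, +8·10° lat → SW at lon -140°, lat -10°.
Square 1, 7: +1·2° lon, +7·1° lat → SW at lon -138°, lat -3°.
Subsquare v=21, e=4: +21·0.0833333° lon, +4·0.0416667° lat → SW at lon -136.25°, lat -2.83333°.
Cell spans 0.0833333° lon × 0.0416667° lat. Centre is SW corner plus half of each.
latitude 2.8125° S, longitude 136.2083° W.

2.8125° S, 136.2083° W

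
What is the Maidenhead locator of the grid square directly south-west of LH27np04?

LH27mp93

Longitude extended square 0; −1 → -1, wraps to 9, carry into subsquare.
Longitude subsquare n = 13; −1 → 12 = m.
Latitude extended square 4; −1 → 3.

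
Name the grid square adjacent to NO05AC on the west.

Longitude subsquare a = 0; −1 → -1, wraps to 23 = x, carry into square.
Longitude square 0; −1 → -1, wraps to 9, carry into field.
Longitude field N = 13; −1 → 12 = M.
The latitude characters are unchanged.

MO95xc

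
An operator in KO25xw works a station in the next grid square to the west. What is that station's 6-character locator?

KO25ww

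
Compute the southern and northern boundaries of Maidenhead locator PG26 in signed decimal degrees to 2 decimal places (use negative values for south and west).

-24.00, -23.00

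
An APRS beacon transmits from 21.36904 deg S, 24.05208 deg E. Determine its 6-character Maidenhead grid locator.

Offset from 180°W / 90°S: lon 204.0521°, lat 68.6310°.
Field: lon ⌊204.0521/20⌋ = 10 → K; lat ⌊68.6310/10⌋ = 6 → G.
Square: lon ⌊4.0521/2⌋ = 2; lat ⌊8.6310/1⌋ = 8.
Subsquare: lon ⌊0.0521/0.0833333⌋ = 0 → a; lat ⌊0.6310/0.0416667⌋ = 15 → p.

KG28ap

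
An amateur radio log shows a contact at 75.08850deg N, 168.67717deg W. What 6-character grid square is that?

AQ55pc

Add 180° to longitude and 90° to latitude: 11.3228, 165.0885.
Field: lon ⌊11.3228/20⌋ = 0 → A; lat ⌊165.0885/10⌋ = 16 → Q.
Square: lon ⌊11.3228/2⌋ = 5; lat ⌊5.0885/1⌋ = 5.
Subsquare: lon ⌊1.3228/0.0833333⌋ = 15 → p; lat ⌊0.0885/0.0416667⌋ = 2 → c.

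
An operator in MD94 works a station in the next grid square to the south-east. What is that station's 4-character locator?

Longitude square 9; +1 → 10, wraps to 0, carry into field.
Longitude field M = 12; +1 → 13 = N.
Latitude square 4; −1 → 3.

ND03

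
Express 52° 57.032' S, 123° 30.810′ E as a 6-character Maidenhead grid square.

PD17sb

Shift to the Maidenhead origin (180°W, 90°S): lon 303.5135, lat 37.0495.
Field: lon ⌊303.5135/20⌋ = 15 → P; lat ⌊37.0495/10⌋ = 3 → D.
Square: lon ⌊3.5135/2⌋ = 1; lat ⌊7.0495/1⌋ = 7.
Subsquare: lon ⌊1.5135/0.0833333⌋ = 18 → s; lat ⌊0.0495/0.0416667⌋ = 1 → b.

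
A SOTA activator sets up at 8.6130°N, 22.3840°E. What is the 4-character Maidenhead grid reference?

Offset from 180°W / 90°S: lon 202.38°, lat 98.61°.
Field: lon ⌊202.38/20⌋ = 10 → K; lat ⌊98.61/10⌋ = 9 → J.
Square: lon ⌊2.38/2⌋ = 1; lat ⌊8.61/1⌋ = 8.

KJ18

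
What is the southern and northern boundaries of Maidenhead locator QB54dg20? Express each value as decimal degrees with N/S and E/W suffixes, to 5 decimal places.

75.75000° S, 75.74583° S

Field Q=16, B=1: +16·20° lon, +1·10° lat → SW at lon 140°, lat -80°.
Square 5, 4: +5·2° lon, +4·1° lat → SW at lon 150°, lat -76°.
Subsquare d=3, g=6: +3·0.0833333° lon, +6·0.0416667° lat → SW at lon 150.25°, lat -75.75°.
Extended square 2, 0: +2·0.00833333° lon, +0·0.00416667° lat → SW at lon 150.267°, lat -75.75°.
Cell spans 0.00833333° lon × 0.00416667° lat.
south 75.75000° S, north 75.74583° S.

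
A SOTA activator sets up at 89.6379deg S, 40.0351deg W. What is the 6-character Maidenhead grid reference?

GA90xi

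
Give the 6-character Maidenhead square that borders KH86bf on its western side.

KH86af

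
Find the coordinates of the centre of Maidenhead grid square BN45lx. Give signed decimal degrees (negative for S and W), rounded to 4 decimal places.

45.9792, -151.0417

Field B=1, N=13: +1·20° lon, +13·10° lat → SW at lon -160°, lat 40°.
Square 4, 5: +4·2° lon, +5·1° lat → SW at lon -152°, lat 45°.
Subsquare l=11, x=23: +11·0.0833333° lon, +23·0.0416667° lat → SW at lon -151.083°, lat 45.9583°.
Cell spans 0.0833333° lon × 0.0416667° lat. Centre is SW corner plus half of each.
latitude 45.9792, longitude -151.0417.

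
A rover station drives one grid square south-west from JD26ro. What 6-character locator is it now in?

JD26qn

Longitude subsquare r = 17; −1 → 16 = q.
Latitude subsquare o = 14; −1 → 13 = n.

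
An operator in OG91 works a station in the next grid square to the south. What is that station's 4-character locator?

OG90

Latitude square 1; −1 → 0.
The longitude characters are unchanged.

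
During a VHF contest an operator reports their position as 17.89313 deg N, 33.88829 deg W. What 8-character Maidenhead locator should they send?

HK37bv34

Offset from 180°W / 90°S: lon 146.11171°, lat 107.89313°.
Field (20°×10°, letters A–R): 146.11171/20 → 7 → H, 107.89313/10 → 10 → K; chars HK.
Square (2°×1°, digits 0–9): 6.11171/2 → 3, 7.89313/1 → 7; chars 37.
Subsquare (5′×2.5′, letters a–x): 0.11171/0.0833333 → 1 → b, 0.89313/0.0416667 → 21 → v; chars bv.
Extended square (30″×15″, digits 0–9): 0.02838/0.00833333 → 3, 0.01813/0.00416667 → 4; chars 34.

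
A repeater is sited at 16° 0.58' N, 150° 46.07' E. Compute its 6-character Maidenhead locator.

Shift to the Maidenhead origin (180°W, 90°S): lon 330.7678, lat 106.0097.
Field: 330.7678/20 → 16 → Q, 106.0097/10 → 10 → K; chars QK.
Square: 10.7678/2 → 5, 6.0097/1 → 6; chars 56.
Subsquare: 0.7678/0.0833333 → 9 → j, 0.0097/0.0416667 → 0 → a; chars ja.

QK56ja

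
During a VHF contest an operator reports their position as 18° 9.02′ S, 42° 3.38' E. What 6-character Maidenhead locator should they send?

LH11au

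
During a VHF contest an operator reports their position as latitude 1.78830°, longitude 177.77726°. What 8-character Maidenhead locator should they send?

RJ81vs39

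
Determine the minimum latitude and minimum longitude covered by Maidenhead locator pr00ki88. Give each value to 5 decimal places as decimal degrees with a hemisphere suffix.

Field P=15, R=17: +15·20° lon, +17·10° lat → SW at lon 120°, lat 80°.
Square 0, 0: +0·2° lon, +0·1° lat → SW at lon 120°, lat 80°.
Subsquare k=10, i=8: +10·0.0833333° lon, +8·0.0416667° lat → SW at lon 120.833°, lat 80.3333°.
Extended square 8, 8: +8·0.00833333° lon, +8·0.00416667° lat → SW at lon 120.9°, lat 80.3667°.
latitude 80.36667° N, longitude 120.90000° E.

80.36667° N, 120.90000° E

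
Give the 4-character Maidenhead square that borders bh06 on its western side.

Longitude square 0; −1 → -1, wraps to 9, carry into field.
Longitude field B = 1; −1 → 0 = A.
The latitude characters are unchanged.

AH96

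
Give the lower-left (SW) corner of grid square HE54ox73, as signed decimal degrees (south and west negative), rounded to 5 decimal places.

-45.02917, -28.77500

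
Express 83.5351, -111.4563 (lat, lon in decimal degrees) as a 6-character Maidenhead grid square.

DR43gm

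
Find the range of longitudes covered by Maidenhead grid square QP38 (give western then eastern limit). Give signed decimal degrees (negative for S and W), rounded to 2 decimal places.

146.00, 148.00

Field Q=16, P=15: +16·20° lon, +15·10° lat → SW at lon 140°, lat 60°.
Square 3, 8: +3·2° lon, +8·1° lat → SW at lon 146°, lat 68°.
Cell spans 2° lon × 1° lat.
west 146.00, east 148.00.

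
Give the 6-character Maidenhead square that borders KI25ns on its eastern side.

Longitude subsquare n = 13; +1 → 14 = o.
The latitude characters are unchanged.

KI25os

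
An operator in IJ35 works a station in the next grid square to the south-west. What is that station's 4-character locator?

IJ24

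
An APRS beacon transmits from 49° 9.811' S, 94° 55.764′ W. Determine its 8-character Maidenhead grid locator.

EE20mu80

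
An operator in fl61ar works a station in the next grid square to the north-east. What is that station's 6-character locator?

FL61bs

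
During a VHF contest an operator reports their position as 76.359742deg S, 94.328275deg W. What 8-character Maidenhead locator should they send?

Add 180° to longitude and 90° to latitude: 85.67172, 13.64026.
Field: lon ⌊85.67172/20⌋ = 4 → E; lat ⌊13.64026/10⌋ = 1 → B.
Square: lon ⌊5.67172/2⌋ = 2; lat ⌊3.64026/1⌋ = 3.
Subsquare: lon ⌊1.67172/0.0833333⌋ = 20 → u; lat ⌊0.64026/0.0416667⌋ = 15 → p.
Extended square: lon ⌊0.00506/0.00833333⌋ = 0; lat ⌊0.01526/0.00416667⌋ = 3.

EB23up03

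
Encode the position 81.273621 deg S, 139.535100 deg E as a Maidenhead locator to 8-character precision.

PA98sr44

Shift to the Maidenhead origin (180°W, 90°S): lon 319.53510, lat 8.72638.
Field (20°×10°, letters A–R): 319.53510/20 → 15 → P, 8.72638/10 → 0 → A; chars PA.
Square (2°×1°, digits 0–9): 19.53510/2 → 9, 8.72638/1 → 8; chars 98.
Subsquare (5′×2.5′, letters a–x): 1.53510/0.0833333 → 18 → s, 0.72638/0.0416667 → 17 → r; chars sr.
Extended square (30″×15″, digits 0–9): 0.03510/0.00833333 → 4, 0.01805/0.00416667 → 4; chars 44.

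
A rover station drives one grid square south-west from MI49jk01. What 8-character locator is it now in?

MI49ik90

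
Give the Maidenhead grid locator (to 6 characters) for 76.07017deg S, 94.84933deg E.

Offset from 180°W / 90°S: lon 274.8493°, lat 13.9298°.
Field (20°×10°, letters A–R): lon ⌊274.8493/20⌋ = 13 → N; lat ⌊13.9298/10⌋ = 1 → B.
Square (2°×1°, digits 0–9): lon ⌊14.8493/2⌋ = 7; lat ⌊3.9298/1⌋ = 3.
Subsquare (5′×2.5′, letters a–x): lon ⌊0.8493/0.0833333⌋ = 10 → k; lat ⌊0.9298/0.0416667⌋ = 22 → w.

NB73kw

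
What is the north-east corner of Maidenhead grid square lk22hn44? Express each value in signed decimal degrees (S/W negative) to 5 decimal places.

12.56250, 44.62500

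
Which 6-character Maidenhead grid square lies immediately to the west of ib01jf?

IB01if

Longitude subsquare j = 9; −1 → 8 = i.
The latitude characters are unchanged.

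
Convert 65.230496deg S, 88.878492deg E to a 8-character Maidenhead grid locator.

NC44ks54

Add 180° to longitude and 90° to latitude: 268.87849, 24.76950.
Field: 268.87849/20 → 13 → N, 24.76950/10 → 2 → C; chars NC.
Square: 8.87849/2 → 4, 4.76950/1 → 4; chars 44.
Subsquare: 0.87849/0.0833333 → 10 → k, 0.76950/0.0416667 → 18 → s; chars ks.
Extended square: 0.04516/0.00833333 → 5, 0.01950/0.00416667 → 4; chars 54.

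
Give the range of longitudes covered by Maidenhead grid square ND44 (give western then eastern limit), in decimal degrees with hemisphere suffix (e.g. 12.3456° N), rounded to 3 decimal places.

Field N=13, D=3: +13·20° lon, +3·10° lat → SW at lon 80°, lat -60°.
Square 4, 4: +4·2° lon, +4·1° lat → SW at lon 88°, lat -56°.
Cell spans 2° lon × 1° lat.
west 88.000° E, east 90.000° E.

88.000° E, 90.000° E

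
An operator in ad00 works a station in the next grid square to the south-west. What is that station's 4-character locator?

Longitude square 0; −1 → -1, wraps to 9, carry into field.
Longitude field A = 0; −1 → -1, wraps to 17 = R, wrapping around the antimeridian.
Latitude square 0; −1 → -1, wraps to 9, carry into field.
Latitude field D = 3; −1 → 2 = C.

RC99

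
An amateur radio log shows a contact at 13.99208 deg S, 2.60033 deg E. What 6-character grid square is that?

JH16ha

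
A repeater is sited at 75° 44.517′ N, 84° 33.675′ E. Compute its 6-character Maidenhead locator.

NQ25gr

Offset from 180°W / 90°S: lon 264.5612°, lat 165.7420°.
Field: 264.5612/20 → 13 → N, 165.7420/10 → 16 → Q; chars NQ.
Square: 4.5612/2 → 2, 5.7420/1 → 5; chars 25.
Subsquare: 0.5612/0.0833333 → 6 → g, 0.7420/0.0416667 → 17 → r; chars gr.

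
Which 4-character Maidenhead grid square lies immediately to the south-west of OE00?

Longitude square 0; −1 → -1, wraps to 9, carry into field.
Longitude field O = 14; −1 → 13 = N.
Latitude square 0; −1 → -1, wraps to 9, carry into field.
Latitude field E = 4; −1 → 3 = D.

ND99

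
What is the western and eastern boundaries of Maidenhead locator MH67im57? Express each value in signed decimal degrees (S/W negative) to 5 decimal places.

Field M=12, H=7: +12·20° lon, +7·10° lat → SW at lon 60°, lat -20°.
Square 6, 7: +6·2° lon, +7·1° lat → SW at lon 72°, lat -13°.
Subsquare i=8, m=12: +8·0.0833333° lon, +12·0.0416667° lat → SW at lon 72.6667°, lat -12.5°.
Extended square 5, 7: +5·0.00833333° lon, +7·0.00416667° lat → SW at lon 72.7083°, lat -12.4708°.
Cell spans 0.00833333° lon × 0.00416667° lat.
west 72.70833, east 72.71667.

72.70833, 72.71667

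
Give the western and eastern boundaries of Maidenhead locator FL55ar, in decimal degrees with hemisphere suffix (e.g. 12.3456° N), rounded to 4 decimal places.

70.0000° W, 69.9167° W

Field F=5, L=11: +5·20° lon, +11·10° lat → SW at lon -80°, lat 20°.
Square 5, 5: +5·2° lon, +5·1° lat → SW at lon -70°, lat 25°.
Subsquare a=0, r=17: +0·0.0833333° lon, +17·0.0416667° lat → SW at lon -70°, lat 25.7083°.
Cell spans 0.0833333° lon × 0.0416667° lat.
west 70.0000° W, east 69.9167° W.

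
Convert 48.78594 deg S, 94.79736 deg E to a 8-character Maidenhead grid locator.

NE71jf51

Offset from 180°W / 90°S: lon 274.79736°, lat 41.21406°.
Field: 274.79736/20 → 13 → N, 41.21406/10 → 4 → E; chars NE.
Square: 14.79736/2 → 7, 1.21406/1 → 1; chars 71.
Subsquare: 0.79736/0.0833333 → 9 → j, 0.21406/0.0416667 → 5 → f; chars jf.
Extended square: 0.04736/0.00833333 → 5, 0.00573/0.00416667 → 1; chars 51.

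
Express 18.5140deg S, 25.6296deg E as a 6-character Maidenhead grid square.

KH21tl

Offset from 180°W / 90°S: lon 205.6296°, lat 71.4860°.
Field: lon ⌊205.6296/20⌋ = 10 → K; lat ⌊71.4860/10⌋ = 7 → H.
Square: lon ⌊5.6296/2⌋ = 2; lat ⌊1.4860/1⌋ = 1.
Subsquare: lon ⌊1.6296/0.0833333⌋ = 19 → t; lat ⌊0.4860/0.0416667⌋ = 11 → l.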